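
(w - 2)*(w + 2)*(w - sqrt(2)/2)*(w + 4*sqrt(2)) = w^4 + 7*sqrt(2)*w^3/2 - 8*w^2 - 14*sqrt(2)*w + 16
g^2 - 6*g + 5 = (g - 5)*(g - 1)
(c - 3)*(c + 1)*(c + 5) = c^3 + 3*c^2 - 13*c - 15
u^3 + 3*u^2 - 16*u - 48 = (u - 4)*(u + 3)*(u + 4)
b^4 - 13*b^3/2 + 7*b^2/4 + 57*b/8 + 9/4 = (b - 6)*(b - 3/2)*(b + 1/2)^2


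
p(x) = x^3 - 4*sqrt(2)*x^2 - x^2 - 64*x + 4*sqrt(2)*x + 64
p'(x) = 3*x^2 - 8*sqrt(2)*x - 2*x - 64 + 4*sqrt(2)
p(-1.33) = 127.47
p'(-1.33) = -35.33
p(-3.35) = 147.15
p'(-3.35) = 19.93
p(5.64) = -297.40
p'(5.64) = -38.00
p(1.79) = -56.03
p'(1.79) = -72.56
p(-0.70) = 101.24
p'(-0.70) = -47.55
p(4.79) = -258.30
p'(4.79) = -53.28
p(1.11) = -7.60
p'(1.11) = -69.43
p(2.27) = -91.04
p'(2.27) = -73.11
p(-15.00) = -3933.65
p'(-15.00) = 816.36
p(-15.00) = -3933.65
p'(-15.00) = 816.36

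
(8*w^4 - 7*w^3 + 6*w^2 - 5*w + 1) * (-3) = -24*w^4 + 21*w^3 - 18*w^2 + 15*w - 3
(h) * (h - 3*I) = h^2 - 3*I*h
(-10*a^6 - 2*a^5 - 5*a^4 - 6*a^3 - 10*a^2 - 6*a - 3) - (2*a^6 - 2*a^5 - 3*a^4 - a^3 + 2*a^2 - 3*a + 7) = -12*a^6 - 2*a^4 - 5*a^3 - 12*a^2 - 3*a - 10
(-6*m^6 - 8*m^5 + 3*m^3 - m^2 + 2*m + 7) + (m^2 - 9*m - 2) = -6*m^6 - 8*m^5 + 3*m^3 - 7*m + 5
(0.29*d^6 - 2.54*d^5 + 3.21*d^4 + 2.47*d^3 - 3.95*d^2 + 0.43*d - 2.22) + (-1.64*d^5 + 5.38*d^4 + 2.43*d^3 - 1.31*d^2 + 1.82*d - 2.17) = 0.29*d^6 - 4.18*d^5 + 8.59*d^4 + 4.9*d^3 - 5.26*d^2 + 2.25*d - 4.39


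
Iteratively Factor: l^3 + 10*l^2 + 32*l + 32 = (l + 2)*(l^2 + 8*l + 16) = (l + 2)*(l + 4)*(l + 4)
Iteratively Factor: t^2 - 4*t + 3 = (t - 1)*(t - 3)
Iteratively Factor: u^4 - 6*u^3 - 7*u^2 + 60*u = (u - 4)*(u^3 - 2*u^2 - 15*u) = u*(u - 4)*(u^2 - 2*u - 15) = u*(u - 5)*(u - 4)*(u + 3)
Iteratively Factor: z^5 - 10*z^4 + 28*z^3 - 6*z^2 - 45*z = (z)*(z^4 - 10*z^3 + 28*z^2 - 6*z - 45) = z*(z - 5)*(z^3 - 5*z^2 + 3*z + 9) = z*(z - 5)*(z + 1)*(z^2 - 6*z + 9) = z*(z - 5)*(z - 3)*(z + 1)*(z - 3)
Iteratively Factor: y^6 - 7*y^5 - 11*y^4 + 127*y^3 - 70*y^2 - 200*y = (y - 2)*(y^5 - 5*y^4 - 21*y^3 + 85*y^2 + 100*y) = y*(y - 2)*(y^4 - 5*y^3 - 21*y^2 + 85*y + 100) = y*(y - 2)*(y + 1)*(y^3 - 6*y^2 - 15*y + 100) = y*(y - 5)*(y - 2)*(y + 1)*(y^2 - y - 20) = y*(y - 5)*(y - 2)*(y + 1)*(y + 4)*(y - 5)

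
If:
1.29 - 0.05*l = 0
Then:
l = 25.80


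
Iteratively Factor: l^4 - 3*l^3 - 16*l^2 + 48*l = (l + 4)*(l^3 - 7*l^2 + 12*l) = l*(l + 4)*(l^2 - 7*l + 12) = l*(l - 3)*(l + 4)*(l - 4)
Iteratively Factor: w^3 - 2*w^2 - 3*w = (w)*(w^2 - 2*w - 3) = w*(w - 3)*(w + 1)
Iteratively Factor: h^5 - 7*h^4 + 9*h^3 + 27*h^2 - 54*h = (h - 3)*(h^4 - 4*h^3 - 3*h^2 + 18*h) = h*(h - 3)*(h^3 - 4*h^2 - 3*h + 18) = h*(h - 3)^2*(h^2 - h - 6) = h*(h - 3)^2*(h + 2)*(h - 3)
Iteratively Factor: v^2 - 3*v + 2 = (v - 1)*(v - 2)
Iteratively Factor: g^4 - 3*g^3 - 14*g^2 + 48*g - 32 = (g - 1)*(g^3 - 2*g^2 - 16*g + 32) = (g - 1)*(g + 4)*(g^2 - 6*g + 8) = (g - 4)*(g - 1)*(g + 4)*(g - 2)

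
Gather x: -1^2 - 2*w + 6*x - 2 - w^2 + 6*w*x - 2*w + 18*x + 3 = -w^2 - 4*w + x*(6*w + 24)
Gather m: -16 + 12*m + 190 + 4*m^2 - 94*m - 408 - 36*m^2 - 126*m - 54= -32*m^2 - 208*m - 288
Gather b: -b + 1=1 - b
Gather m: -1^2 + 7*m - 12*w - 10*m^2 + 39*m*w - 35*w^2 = -10*m^2 + m*(39*w + 7) - 35*w^2 - 12*w - 1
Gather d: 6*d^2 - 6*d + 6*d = 6*d^2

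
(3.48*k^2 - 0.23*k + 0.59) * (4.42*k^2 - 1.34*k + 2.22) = 15.3816*k^4 - 5.6798*k^3 + 10.6416*k^2 - 1.3012*k + 1.3098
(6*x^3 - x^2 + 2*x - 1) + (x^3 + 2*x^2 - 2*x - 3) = 7*x^3 + x^2 - 4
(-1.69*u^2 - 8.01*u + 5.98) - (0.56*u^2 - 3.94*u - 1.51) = -2.25*u^2 - 4.07*u + 7.49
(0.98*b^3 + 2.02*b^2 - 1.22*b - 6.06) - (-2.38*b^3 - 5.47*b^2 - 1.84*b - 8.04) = 3.36*b^3 + 7.49*b^2 + 0.62*b + 1.98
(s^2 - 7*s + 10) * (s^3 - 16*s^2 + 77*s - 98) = s^5 - 23*s^4 + 199*s^3 - 797*s^2 + 1456*s - 980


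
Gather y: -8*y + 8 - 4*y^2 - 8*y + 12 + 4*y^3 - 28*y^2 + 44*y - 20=4*y^3 - 32*y^2 + 28*y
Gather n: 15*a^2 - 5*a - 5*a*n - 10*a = 15*a^2 - 5*a*n - 15*a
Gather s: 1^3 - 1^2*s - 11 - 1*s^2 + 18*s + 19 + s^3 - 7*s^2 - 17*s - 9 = s^3 - 8*s^2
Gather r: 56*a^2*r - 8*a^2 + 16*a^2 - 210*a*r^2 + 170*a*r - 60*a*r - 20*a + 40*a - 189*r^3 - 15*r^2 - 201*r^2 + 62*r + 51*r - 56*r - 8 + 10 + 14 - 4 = 8*a^2 + 20*a - 189*r^3 + r^2*(-210*a - 216) + r*(56*a^2 + 110*a + 57) + 12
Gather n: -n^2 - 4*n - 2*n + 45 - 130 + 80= -n^2 - 6*n - 5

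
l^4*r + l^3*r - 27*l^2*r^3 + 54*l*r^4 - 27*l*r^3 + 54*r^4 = (l - 3*r)^2*(l + 6*r)*(l*r + r)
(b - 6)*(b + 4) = b^2 - 2*b - 24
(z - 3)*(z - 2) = z^2 - 5*z + 6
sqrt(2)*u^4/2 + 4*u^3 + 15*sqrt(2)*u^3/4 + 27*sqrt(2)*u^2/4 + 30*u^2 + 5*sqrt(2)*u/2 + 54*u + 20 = (u + 1/2)*(u + 5)*(u + 4*sqrt(2))*(sqrt(2)*u/2 + sqrt(2))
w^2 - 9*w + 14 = (w - 7)*(w - 2)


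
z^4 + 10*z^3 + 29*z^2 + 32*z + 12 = (z + 1)^2*(z + 2)*(z + 6)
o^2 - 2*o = o*(o - 2)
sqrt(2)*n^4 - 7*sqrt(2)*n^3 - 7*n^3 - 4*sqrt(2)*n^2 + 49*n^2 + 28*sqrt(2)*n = n*(n - 7)*(n - 4*sqrt(2))*(sqrt(2)*n + 1)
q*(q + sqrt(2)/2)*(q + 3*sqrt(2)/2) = q^3 + 2*sqrt(2)*q^2 + 3*q/2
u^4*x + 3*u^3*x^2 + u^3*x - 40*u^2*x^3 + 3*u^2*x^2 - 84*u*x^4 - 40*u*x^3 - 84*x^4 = (u - 6*x)*(u + 2*x)*(u + 7*x)*(u*x + x)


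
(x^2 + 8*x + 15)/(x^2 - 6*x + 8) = (x^2 + 8*x + 15)/(x^2 - 6*x + 8)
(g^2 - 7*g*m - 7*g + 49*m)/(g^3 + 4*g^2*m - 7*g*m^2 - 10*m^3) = (g^2 - 7*g*m - 7*g + 49*m)/(g^3 + 4*g^2*m - 7*g*m^2 - 10*m^3)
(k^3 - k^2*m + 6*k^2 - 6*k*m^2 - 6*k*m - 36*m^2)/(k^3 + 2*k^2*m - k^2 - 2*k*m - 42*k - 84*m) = (k - 3*m)/(k - 7)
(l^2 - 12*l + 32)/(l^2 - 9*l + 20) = (l - 8)/(l - 5)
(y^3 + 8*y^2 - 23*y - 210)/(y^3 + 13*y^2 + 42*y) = (y - 5)/y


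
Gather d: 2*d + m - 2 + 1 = 2*d + m - 1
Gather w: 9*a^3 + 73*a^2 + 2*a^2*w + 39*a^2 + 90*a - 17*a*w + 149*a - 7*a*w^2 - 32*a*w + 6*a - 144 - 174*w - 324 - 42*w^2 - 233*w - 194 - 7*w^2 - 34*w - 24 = 9*a^3 + 112*a^2 + 245*a + w^2*(-7*a - 49) + w*(2*a^2 - 49*a - 441) - 686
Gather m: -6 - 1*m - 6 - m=-2*m - 12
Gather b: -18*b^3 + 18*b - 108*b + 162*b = -18*b^3 + 72*b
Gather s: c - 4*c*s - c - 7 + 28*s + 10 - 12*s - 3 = s*(16 - 4*c)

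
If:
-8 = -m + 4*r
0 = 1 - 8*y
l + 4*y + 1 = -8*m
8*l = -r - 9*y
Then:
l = 59/510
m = -103/510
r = -4183/2040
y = 1/8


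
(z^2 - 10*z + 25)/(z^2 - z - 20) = (z - 5)/(z + 4)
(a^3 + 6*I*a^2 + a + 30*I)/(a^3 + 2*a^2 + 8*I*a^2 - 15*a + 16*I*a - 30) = (a - 2*I)/(a + 2)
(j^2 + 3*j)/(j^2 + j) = (j + 3)/(j + 1)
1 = 1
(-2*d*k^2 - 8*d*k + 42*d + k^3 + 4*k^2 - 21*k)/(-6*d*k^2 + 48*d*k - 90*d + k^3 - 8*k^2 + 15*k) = (2*d*k + 14*d - k^2 - 7*k)/(6*d*k - 30*d - k^2 + 5*k)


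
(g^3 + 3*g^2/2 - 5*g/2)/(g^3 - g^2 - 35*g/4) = 2*(g - 1)/(2*g - 7)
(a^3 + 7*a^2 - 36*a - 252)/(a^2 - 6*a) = a + 13 + 42/a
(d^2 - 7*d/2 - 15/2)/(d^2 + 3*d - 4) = (2*d^2 - 7*d - 15)/(2*(d^2 + 3*d - 4))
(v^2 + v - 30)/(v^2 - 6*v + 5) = (v + 6)/(v - 1)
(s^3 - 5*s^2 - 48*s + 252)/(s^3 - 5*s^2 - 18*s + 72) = (s^2 + s - 42)/(s^2 + s - 12)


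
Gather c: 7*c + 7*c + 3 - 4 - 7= 14*c - 8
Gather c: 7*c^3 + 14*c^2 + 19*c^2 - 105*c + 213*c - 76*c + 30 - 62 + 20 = 7*c^3 + 33*c^2 + 32*c - 12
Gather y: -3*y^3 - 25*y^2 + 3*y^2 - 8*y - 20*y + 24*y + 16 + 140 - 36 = -3*y^3 - 22*y^2 - 4*y + 120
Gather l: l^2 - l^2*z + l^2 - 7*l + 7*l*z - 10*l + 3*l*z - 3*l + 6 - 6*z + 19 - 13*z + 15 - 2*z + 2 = l^2*(2 - z) + l*(10*z - 20) - 21*z + 42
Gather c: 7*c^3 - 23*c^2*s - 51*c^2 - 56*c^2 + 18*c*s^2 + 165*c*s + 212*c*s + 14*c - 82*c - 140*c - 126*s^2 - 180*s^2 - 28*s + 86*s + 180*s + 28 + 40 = 7*c^3 + c^2*(-23*s - 107) + c*(18*s^2 + 377*s - 208) - 306*s^2 + 238*s + 68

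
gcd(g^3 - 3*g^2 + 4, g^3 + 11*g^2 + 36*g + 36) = 1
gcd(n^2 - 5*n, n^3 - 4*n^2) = n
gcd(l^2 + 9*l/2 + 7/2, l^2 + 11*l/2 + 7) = l + 7/2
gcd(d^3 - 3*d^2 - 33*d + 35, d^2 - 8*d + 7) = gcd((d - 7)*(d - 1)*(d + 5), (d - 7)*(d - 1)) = d^2 - 8*d + 7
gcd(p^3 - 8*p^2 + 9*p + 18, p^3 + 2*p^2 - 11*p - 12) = p^2 - 2*p - 3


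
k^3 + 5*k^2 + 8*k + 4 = (k + 1)*(k + 2)^2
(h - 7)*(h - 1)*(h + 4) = h^3 - 4*h^2 - 25*h + 28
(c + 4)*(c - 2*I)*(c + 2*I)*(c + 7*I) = c^4 + 4*c^3 + 7*I*c^3 + 4*c^2 + 28*I*c^2 + 16*c + 28*I*c + 112*I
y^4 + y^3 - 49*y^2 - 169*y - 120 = (y - 8)*(y + 1)*(y + 3)*(y + 5)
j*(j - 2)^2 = j^3 - 4*j^2 + 4*j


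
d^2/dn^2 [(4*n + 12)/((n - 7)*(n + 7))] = 8*(n^3 + 9*n^2 + 147*n + 147)/(n^6 - 147*n^4 + 7203*n^2 - 117649)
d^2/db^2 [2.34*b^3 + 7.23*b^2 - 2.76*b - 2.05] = 14.04*b + 14.46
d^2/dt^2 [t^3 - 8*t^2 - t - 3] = 6*t - 16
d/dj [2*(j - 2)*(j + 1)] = 4*j - 2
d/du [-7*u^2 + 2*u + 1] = 2 - 14*u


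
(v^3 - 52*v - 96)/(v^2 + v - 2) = (v^2 - 2*v - 48)/(v - 1)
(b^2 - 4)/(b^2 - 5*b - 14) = (b - 2)/(b - 7)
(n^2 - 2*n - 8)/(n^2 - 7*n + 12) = (n + 2)/(n - 3)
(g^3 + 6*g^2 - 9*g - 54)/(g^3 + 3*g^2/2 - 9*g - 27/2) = 2*(g + 6)/(2*g + 3)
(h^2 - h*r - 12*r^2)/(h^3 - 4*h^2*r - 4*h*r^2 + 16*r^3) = (-h - 3*r)/(-h^2 + 4*r^2)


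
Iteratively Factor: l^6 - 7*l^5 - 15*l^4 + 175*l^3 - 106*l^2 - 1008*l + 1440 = (l - 3)*(l^5 - 4*l^4 - 27*l^3 + 94*l^2 + 176*l - 480) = (l - 3)*(l + 3)*(l^4 - 7*l^3 - 6*l^2 + 112*l - 160) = (l - 3)*(l + 3)*(l + 4)*(l^3 - 11*l^2 + 38*l - 40) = (l - 4)*(l - 3)*(l + 3)*(l + 4)*(l^2 - 7*l + 10) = (l - 5)*(l - 4)*(l - 3)*(l + 3)*(l + 4)*(l - 2)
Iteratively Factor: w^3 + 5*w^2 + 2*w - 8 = (w + 4)*(w^2 + w - 2) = (w + 2)*(w + 4)*(w - 1)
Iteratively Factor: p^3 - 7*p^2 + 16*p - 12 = (p - 2)*(p^2 - 5*p + 6) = (p - 2)^2*(p - 3)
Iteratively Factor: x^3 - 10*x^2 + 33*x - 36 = (x - 3)*(x^2 - 7*x + 12) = (x - 4)*(x - 3)*(x - 3)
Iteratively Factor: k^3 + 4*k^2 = (k)*(k^2 + 4*k) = k*(k + 4)*(k)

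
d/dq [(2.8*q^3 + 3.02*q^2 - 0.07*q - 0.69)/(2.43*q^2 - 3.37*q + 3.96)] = (6.804*q^4 - 18.872*q^3 + 23.2567*q^2 + 27.2718*q - 2.6025)/(5.9049*q^4 - 16.3782*q^3 + 30.6025*q^2 - 26.6904*q + 15.6816)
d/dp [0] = 0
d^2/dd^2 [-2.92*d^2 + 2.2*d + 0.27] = -5.84000000000000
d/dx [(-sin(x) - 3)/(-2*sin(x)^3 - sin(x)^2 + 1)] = (-19*sin(x)^2 - 9*sin(x) + sin(3*x) - 1)*cos(x)/(2*sin(x)^3 + sin(x)^2 - 1)^2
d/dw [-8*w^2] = -16*w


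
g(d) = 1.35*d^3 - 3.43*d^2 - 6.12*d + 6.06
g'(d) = 4.05*d^2 - 6.86*d - 6.12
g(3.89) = 9.82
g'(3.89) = 28.48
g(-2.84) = -35.15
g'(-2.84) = 46.03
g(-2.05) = -7.44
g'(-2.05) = 24.96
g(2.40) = -9.72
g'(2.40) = 0.74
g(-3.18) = -52.58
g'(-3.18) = 56.65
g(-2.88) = -37.01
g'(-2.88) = 47.23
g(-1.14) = 6.58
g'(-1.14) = 6.96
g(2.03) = -9.20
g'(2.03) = -3.36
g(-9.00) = -1200.84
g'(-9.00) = 383.67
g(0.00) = 6.06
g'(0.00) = -6.12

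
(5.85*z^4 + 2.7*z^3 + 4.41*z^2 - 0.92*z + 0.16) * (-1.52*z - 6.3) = -8.892*z^5 - 40.959*z^4 - 23.7132*z^3 - 26.3846*z^2 + 5.5528*z - 1.008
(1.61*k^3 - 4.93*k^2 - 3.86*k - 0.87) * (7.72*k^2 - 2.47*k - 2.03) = 12.4292*k^5 - 42.0363*k^4 - 20.8904*k^3 + 12.8257*k^2 + 9.9847*k + 1.7661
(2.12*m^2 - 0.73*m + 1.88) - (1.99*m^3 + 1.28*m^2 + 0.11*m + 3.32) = -1.99*m^3 + 0.84*m^2 - 0.84*m - 1.44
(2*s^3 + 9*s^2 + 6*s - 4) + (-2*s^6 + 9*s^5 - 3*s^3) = -2*s^6 + 9*s^5 - s^3 + 9*s^2 + 6*s - 4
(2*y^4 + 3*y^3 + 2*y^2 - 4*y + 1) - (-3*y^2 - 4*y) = 2*y^4 + 3*y^3 + 5*y^2 + 1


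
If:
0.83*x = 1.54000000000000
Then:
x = 1.86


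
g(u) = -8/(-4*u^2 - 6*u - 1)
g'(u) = -8*(8*u + 6)/(-4*u^2 - 6*u - 1)^2 = 16*(-4*u - 3)/(4*u^2 + 6*u + 1)^2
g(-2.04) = 1.48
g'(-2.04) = 2.82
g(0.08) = 5.31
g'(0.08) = -23.43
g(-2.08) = 1.37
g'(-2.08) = 2.51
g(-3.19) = 0.35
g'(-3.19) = 0.31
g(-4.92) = 0.12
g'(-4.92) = 0.06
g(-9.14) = 0.03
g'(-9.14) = 0.01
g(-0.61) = -6.83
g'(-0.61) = -6.53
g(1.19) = 0.58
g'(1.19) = -0.65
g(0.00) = 8.00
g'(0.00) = -48.00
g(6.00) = 0.04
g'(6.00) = -0.01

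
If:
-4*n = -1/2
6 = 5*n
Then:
No Solution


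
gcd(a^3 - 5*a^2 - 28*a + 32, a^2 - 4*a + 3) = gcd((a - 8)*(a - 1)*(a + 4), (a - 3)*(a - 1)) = a - 1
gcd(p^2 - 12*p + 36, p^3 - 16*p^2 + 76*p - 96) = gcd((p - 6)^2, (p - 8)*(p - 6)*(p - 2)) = p - 6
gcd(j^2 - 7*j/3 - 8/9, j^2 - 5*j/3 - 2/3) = j + 1/3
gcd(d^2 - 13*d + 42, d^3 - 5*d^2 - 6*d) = d - 6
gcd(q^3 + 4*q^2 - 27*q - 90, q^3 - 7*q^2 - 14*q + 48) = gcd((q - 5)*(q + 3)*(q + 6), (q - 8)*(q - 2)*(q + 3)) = q + 3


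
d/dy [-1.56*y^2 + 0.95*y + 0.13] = 0.95 - 3.12*y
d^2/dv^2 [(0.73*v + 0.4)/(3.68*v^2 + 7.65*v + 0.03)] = ((0.73*v + 0.4)*(7.36*v + 7.65)*(14.72*v + 15.3) - (16.1184*v + 14.113)*(3.68*v^2 + 7.65*v + 0.03))/(3.68*v^2 + 7.65*v + 0.03)^3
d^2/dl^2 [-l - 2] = 0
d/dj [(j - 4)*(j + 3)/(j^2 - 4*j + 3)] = 3*(-j^2 + 10*j - 17)/(j^4 - 8*j^3 + 22*j^2 - 24*j + 9)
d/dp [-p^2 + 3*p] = 3 - 2*p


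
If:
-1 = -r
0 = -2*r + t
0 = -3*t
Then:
No Solution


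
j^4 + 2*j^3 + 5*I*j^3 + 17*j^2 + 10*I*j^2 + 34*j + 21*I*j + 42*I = (j + 2)*(j - 3*I)*(j + I)*(j + 7*I)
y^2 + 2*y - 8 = (y - 2)*(y + 4)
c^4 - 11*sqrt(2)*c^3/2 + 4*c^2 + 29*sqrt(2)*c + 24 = (c - 4*sqrt(2))*(c - 3*sqrt(2))*(c + sqrt(2)/2)*(c + sqrt(2))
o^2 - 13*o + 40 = (o - 8)*(o - 5)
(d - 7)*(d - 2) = d^2 - 9*d + 14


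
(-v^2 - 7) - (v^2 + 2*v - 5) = -2*v^2 - 2*v - 2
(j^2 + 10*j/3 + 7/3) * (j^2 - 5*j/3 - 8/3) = j^4 + 5*j^3/3 - 53*j^2/9 - 115*j/9 - 56/9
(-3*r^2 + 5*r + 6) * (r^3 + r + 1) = -3*r^5 + 5*r^4 + 3*r^3 + 2*r^2 + 11*r + 6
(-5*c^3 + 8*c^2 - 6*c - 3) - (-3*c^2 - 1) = -5*c^3 + 11*c^2 - 6*c - 2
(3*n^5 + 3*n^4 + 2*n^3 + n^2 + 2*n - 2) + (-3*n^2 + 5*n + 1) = 3*n^5 + 3*n^4 + 2*n^3 - 2*n^2 + 7*n - 1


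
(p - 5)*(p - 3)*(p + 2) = p^3 - 6*p^2 - p + 30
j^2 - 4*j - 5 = (j - 5)*(j + 1)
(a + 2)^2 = a^2 + 4*a + 4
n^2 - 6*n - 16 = (n - 8)*(n + 2)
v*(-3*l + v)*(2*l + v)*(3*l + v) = -18*l^3*v - 9*l^2*v^2 + 2*l*v^3 + v^4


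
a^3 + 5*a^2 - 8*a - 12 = (a - 2)*(a + 1)*(a + 6)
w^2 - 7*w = w*(w - 7)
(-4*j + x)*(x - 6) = -4*j*x + 24*j + x^2 - 6*x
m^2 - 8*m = m*(m - 8)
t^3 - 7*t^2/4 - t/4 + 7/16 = (t - 7/4)*(t - 1/2)*(t + 1/2)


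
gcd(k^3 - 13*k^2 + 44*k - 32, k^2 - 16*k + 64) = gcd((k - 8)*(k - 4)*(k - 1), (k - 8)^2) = k - 8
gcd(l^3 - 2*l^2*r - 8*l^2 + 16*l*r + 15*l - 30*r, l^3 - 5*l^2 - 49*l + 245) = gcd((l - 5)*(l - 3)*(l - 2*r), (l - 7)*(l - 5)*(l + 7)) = l - 5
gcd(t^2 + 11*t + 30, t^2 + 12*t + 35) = t + 5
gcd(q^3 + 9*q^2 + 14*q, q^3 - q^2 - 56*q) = q^2 + 7*q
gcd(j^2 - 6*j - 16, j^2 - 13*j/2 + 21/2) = 1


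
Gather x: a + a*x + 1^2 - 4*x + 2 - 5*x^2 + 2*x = a - 5*x^2 + x*(a - 2) + 3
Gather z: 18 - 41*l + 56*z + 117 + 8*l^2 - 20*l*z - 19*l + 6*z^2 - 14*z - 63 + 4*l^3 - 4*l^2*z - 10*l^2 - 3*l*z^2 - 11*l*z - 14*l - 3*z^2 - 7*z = 4*l^3 - 2*l^2 - 74*l + z^2*(3 - 3*l) + z*(-4*l^2 - 31*l + 35) + 72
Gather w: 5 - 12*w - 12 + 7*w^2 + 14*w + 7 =7*w^2 + 2*w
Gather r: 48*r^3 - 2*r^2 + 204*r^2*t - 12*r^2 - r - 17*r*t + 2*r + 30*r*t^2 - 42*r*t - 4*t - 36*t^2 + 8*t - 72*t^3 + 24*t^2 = 48*r^3 + r^2*(204*t - 14) + r*(30*t^2 - 59*t + 1) - 72*t^3 - 12*t^2 + 4*t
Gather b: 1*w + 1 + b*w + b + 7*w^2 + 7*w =b*(w + 1) + 7*w^2 + 8*w + 1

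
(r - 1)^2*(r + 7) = r^3 + 5*r^2 - 13*r + 7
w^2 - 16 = (w - 4)*(w + 4)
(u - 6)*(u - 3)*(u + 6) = u^3 - 3*u^2 - 36*u + 108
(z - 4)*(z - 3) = z^2 - 7*z + 12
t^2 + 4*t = t*(t + 4)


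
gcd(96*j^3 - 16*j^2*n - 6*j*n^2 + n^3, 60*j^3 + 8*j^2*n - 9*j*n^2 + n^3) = 6*j - n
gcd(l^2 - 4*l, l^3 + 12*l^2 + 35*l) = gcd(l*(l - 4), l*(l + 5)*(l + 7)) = l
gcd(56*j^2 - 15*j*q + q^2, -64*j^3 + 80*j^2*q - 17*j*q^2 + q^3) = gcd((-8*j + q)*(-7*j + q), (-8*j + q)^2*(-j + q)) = -8*j + q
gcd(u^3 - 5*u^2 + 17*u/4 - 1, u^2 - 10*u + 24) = u - 4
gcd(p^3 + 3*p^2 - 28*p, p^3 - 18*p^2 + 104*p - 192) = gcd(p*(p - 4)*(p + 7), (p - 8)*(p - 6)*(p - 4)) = p - 4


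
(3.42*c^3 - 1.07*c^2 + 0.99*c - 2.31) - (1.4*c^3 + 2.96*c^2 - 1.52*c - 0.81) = 2.02*c^3 - 4.03*c^2 + 2.51*c - 1.5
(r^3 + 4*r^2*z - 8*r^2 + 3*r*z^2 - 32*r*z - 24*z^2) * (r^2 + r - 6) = r^5 + 4*r^4*z - 7*r^4 + 3*r^3*z^2 - 28*r^3*z - 14*r^3 - 21*r^2*z^2 - 56*r^2*z + 48*r^2 - 42*r*z^2 + 192*r*z + 144*z^2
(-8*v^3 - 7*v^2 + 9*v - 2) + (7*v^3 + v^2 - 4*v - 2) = -v^3 - 6*v^2 + 5*v - 4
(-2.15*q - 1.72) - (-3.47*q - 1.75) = 1.32*q + 0.03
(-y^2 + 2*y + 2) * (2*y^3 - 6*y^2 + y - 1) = -2*y^5 + 10*y^4 - 9*y^3 - 9*y^2 - 2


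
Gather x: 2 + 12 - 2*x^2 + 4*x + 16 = -2*x^2 + 4*x + 30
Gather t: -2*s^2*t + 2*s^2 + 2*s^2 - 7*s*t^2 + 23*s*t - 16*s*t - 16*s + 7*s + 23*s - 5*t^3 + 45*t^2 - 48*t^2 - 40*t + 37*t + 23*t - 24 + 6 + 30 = 4*s^2 + 14*s - 5*t^3 + t^2*(-7*s - 3) + t*(-2*s^2 + 7*s + 20) + 12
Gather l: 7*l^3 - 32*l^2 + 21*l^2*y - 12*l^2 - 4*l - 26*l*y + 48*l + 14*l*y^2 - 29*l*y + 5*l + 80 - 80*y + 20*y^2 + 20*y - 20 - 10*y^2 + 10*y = 7*l^3 + l^2*(21*y - 44) + l*(14*y^2 - 55*y + 49) + 10*y^2 - 50*y + 60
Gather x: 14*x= 14*x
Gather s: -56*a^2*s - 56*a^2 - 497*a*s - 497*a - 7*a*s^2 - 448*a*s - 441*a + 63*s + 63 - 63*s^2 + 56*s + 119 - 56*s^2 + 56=-56*a^2 - 938*a + s^2*(-7*a - 119) + s*(-56*a^2 - 945*a + 119) + 238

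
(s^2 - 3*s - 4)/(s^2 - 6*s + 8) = (s + 1)/(s - 2)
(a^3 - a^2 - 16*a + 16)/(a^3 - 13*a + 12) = (a - 4)/(a - 3)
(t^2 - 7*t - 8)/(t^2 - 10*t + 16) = (t + 1)/(t - 2)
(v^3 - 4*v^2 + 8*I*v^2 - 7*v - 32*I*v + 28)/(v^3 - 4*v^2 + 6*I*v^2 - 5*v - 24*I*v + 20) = (v + 7*I)/(v + 5*I)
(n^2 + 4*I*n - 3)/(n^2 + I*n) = (n + 3*I)/n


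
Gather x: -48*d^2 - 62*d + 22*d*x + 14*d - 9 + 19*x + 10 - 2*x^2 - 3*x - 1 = -48*d^2 - 48*d - 2*x^2 + x*(22*d + 16)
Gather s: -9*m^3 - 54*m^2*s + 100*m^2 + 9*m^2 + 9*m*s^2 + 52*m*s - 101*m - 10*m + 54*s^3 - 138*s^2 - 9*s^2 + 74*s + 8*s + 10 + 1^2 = -9*m^3 + 109*m^2 - 111*m + 54*s^3 + s^2*(9*m - 147) + s*(-54*m^2 + 52*m + 82) + 11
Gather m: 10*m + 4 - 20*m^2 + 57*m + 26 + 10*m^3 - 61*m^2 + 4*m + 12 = 10*m^3 - 81*m^2 + 71*m + 42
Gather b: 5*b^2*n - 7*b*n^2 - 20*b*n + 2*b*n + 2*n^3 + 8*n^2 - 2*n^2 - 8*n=5*b^2*n + b*(-7*n^2 - 18*n) + 2*n^3 + 6*n^2 - 8*n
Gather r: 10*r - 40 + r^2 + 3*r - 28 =r^2 + 13*r - 68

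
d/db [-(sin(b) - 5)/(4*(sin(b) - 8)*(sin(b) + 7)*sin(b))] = (sin(b)^3 - 8*sin(b)^2 + 5*sin(b) + 140)*cos(b)/(2*(sin(b) - 8)^2*(sin(b) + 7)^2*sin(b)^2)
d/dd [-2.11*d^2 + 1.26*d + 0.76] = 1.26 - 4.22*d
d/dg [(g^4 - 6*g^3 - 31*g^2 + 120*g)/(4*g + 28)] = (3*g^4 + 16*g^3 - 157*g^2 - 434*g + 840)/(4*(g^2 + 14*g + 49))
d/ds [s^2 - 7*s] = 2*s - 7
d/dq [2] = 0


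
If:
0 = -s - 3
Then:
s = -3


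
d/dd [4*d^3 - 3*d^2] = 6*d*(2*d - 1)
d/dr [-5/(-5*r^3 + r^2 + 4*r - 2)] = 5*(-15*r^2 + 2*r + 4)/(5*r^3 - r^2 - 4*r + 2)^2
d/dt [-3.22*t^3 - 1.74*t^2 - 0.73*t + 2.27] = -9.66*t^2 - 3.48*t - 0.73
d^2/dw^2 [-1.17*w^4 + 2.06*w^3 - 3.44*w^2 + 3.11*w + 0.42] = -14.04*w^2 + 12.36*w - 6.88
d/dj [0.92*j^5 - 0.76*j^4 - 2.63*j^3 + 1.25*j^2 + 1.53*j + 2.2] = 4.6*j^4 - 3.04*j^3 - 7.89*j^2 + 2.5*j + 1.53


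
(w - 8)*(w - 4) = w^2 - 12*w + 32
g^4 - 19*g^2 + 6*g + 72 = (g - 3)^2*(g + 2)*(g + 4)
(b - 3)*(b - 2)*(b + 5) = b^3 - 19*b + 30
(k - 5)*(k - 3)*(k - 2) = k^3 - 10*k^2 + 31*k - 30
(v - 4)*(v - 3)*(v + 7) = v^3 - 37*v + 84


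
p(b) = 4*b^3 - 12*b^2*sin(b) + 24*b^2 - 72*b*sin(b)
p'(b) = -12*b^2*cos(b) + 12*b^2 - 24*b*sin(b) - 72*b*cos(b) + 48*b - 72*sin(b)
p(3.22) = 410.29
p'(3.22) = 645.84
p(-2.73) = 54.63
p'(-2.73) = -137.19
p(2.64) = 109.26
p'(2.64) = 385.27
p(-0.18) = -1.50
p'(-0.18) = 16.23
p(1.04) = -45.31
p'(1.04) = -65.20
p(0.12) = -0.70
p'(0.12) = -11.78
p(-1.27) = -38.33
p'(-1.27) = 19.41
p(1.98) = -48.81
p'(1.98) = 107.87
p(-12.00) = -3919.60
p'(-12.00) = 538.81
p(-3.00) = 92.76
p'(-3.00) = -142.92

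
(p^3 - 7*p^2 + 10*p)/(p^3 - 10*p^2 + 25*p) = (p - 2)/(p - 5)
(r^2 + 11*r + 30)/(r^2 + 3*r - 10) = (r + 6)/(r - 2)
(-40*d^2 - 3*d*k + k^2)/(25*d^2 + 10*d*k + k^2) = (-8*d + k)/(5*d + k)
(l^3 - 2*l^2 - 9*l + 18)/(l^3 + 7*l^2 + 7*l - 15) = (l^2 - 5*l + 6)/(l^2 + 4*l - 5)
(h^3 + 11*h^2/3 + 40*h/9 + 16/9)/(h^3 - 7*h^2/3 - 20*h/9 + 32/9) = (3*h^2 + 7*h + 4)/(3*h^2 - 11*h + 8)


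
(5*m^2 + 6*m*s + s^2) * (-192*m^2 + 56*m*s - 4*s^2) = -960*m^4 - 872*m^3*s + 124*m^2*s^2 + 32*m*s^3 - 4*s^4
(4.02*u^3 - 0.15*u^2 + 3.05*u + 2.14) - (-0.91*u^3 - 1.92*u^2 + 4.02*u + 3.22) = 4.93*u^3 + 1.77*u^2 - 0.97*u - 1.08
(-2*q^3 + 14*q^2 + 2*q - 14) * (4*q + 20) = -8*q^4 + 16*q^3 + 288*q^2 - 16*q - 280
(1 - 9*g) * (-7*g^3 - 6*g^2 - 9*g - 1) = 63*g^4 + 47*g^3 + 75*g^2 - 1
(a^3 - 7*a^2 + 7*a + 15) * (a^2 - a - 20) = a^5 - 8*a^4 - 6*a^3 + 148*a^2 - 155*a - 300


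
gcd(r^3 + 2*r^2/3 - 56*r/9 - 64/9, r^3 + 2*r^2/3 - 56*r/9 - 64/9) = r^3 + 2*r^2/3 - 56*r/9 - 64/9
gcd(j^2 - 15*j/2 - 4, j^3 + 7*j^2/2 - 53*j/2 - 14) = j + 1/2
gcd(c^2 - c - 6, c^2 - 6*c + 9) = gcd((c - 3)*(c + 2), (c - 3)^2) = c - 3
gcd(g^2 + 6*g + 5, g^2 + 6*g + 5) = g^2 + 6*g + 5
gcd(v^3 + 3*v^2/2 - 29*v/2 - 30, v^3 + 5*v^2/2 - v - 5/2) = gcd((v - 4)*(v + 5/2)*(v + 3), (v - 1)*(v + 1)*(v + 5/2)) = v + 5/2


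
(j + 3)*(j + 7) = j^2 + 10*j + 21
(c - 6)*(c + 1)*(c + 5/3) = c^3 - 10*c^2/3 - 43*c/3 - 10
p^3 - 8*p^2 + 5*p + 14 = (p - 7)*(p - 2)*(p + 1)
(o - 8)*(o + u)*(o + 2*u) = o^3 + 3*o^2*u - 8*o^2 + 2*o*u^2 - 24*o*u - 16*u^2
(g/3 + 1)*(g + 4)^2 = g^3/3 + 11*g^2/3 + 40*g/3 + 16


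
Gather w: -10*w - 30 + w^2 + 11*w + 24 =w^2 + w - 6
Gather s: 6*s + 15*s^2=15*s^2 + 6*s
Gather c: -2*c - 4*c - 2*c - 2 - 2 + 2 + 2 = -8*c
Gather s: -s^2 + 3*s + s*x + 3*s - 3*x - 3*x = -s^2 + s*(x + 6) - 6*x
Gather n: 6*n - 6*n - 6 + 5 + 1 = 0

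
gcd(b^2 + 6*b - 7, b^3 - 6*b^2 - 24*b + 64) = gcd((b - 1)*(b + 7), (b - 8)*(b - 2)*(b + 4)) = 1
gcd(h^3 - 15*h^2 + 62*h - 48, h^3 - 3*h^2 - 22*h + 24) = h^2 - 7*h + 6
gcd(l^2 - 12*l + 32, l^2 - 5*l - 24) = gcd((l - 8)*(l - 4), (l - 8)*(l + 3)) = l - 8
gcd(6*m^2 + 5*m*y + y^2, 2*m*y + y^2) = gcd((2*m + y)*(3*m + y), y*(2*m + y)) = 2*m + y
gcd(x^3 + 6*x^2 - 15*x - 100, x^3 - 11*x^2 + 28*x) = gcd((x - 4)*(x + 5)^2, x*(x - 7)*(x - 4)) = x - 4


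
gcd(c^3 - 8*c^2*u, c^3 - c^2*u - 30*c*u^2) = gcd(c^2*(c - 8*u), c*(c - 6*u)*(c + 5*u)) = c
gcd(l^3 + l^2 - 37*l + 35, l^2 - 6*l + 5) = l^2 - 6*l + 5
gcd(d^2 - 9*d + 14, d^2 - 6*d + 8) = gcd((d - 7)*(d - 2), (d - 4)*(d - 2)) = d - 2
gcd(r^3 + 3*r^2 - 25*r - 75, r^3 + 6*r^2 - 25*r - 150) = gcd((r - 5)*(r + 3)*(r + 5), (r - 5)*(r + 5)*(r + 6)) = r^2 - 25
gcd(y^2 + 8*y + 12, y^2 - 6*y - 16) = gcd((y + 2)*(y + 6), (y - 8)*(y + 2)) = y + 2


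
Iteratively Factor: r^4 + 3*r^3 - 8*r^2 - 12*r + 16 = (r - 1)*(r^3 + 4*r^2 - 4*r - 16) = (r - 1)*(r + 2)*(r^2 + 2*r - 8) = (r - 1)*(r + 2)*(r + 4)*(r - 2)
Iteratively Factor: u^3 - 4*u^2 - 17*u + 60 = (u - 3)*(u^2 - u - 20) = (u - 5)*(u - 3)*(u + 4)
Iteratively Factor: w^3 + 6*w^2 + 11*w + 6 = (w + 2)*(w^2 + 4*w + 3) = (w + 1)*(w + 2)*(w + 3)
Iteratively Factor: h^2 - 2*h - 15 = (h - 5)*(h + 3)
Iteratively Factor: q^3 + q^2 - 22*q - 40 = (q + 2)*(q^2 - q - 20) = (q - 5)*(q + 2)*(q + 4)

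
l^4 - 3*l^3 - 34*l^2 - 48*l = l*(l - 8)*(l + 2)*(l + 3)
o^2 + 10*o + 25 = (o + 5)^2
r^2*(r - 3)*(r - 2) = r^4 - 5*r^3 + 6*r^2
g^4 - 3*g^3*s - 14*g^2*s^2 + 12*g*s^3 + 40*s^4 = (g - 5*s)*(g - 2*s)*(g + 2*s)^2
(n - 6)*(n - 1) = n^2 - 7*n + 6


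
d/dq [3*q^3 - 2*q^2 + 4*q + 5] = 9*q^2 - 4*q + 4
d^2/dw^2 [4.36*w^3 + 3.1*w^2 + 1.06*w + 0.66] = 26.16*w + 6.2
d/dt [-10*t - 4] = -10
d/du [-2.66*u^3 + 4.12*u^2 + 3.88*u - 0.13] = -7.98*u^2 + 8.24*u + 3.88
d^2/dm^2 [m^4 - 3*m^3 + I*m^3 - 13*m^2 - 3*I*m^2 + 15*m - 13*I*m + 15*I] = 12*m^2 + 6*m*(-3 + I) - 26 - 6*I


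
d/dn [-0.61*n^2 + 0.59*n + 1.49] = 0.59 - 1.22*n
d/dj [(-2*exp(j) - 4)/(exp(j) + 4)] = -4*exp(j)/(exp(j) + 4)^2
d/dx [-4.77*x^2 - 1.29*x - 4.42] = -9.54*x - 1.29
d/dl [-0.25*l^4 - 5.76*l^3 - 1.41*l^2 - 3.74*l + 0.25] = -1.0*l^3 - 17.28*l^2 - 2.82*l - 3.74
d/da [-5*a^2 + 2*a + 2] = 2 - 10*a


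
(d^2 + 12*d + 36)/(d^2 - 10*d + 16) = (d^2 + 12*d + 36)/(d^2 - 10*d + 16)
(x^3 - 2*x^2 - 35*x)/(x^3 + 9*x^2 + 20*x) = (x - 7)/(x + 4)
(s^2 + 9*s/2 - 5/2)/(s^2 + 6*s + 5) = (s - 1/2)/(s + 1)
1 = 1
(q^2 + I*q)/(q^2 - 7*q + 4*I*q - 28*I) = q*(q + I)/(q^2 + q*(-7 + 4*I) - 28*I)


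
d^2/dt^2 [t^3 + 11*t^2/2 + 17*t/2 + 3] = 6*t + 11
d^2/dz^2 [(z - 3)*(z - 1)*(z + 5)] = 6*z + 2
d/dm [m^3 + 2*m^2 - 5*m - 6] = 3*m^2 + 4*m - 5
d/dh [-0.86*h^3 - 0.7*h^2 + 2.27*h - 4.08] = -2.58*h^2 - 1.4*h + 2.27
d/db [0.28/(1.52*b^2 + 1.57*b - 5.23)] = (-0.8512*b - 0.4396)/(1.52*b^2 + 1.57*b - 5.23)^2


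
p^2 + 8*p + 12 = (p + 2)*(p + 6)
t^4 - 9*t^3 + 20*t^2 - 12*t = t*(t - 6)*(t - 2)*(t - 1)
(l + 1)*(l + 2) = l^2 + 3*l + 2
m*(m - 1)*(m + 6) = m^3 + 5*m^2 - 6*m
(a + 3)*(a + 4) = a^2 + 7*a + 12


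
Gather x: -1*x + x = 0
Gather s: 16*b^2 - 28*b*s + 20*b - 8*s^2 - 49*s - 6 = 16*b^2 + 20*b - 8*s^2 + s*(-28*b - 49) - 6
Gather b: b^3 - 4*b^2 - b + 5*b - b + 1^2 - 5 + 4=b^3 - 4*b^2 + 3*b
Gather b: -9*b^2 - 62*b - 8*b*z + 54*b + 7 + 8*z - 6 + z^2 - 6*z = -9*b^2 + b*(-8*z - 8) + z^2 + 2*z + 1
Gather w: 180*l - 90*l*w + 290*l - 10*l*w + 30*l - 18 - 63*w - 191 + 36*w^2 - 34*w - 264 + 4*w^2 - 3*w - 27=500*l + 40*w^2 + w*(-100*l - 100) - 500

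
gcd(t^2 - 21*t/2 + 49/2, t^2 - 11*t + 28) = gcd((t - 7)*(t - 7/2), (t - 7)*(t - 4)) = t - 7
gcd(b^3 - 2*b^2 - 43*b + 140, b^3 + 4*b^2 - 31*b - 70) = b^2 + 2*b - 35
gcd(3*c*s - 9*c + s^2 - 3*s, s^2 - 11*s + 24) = s - 3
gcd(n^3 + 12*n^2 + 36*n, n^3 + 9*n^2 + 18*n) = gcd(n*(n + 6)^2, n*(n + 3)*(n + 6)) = n^2 + 6*n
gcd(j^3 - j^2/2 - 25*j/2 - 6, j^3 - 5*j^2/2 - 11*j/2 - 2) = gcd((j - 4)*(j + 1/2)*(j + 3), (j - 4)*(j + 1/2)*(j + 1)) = j^2 - 7*j/2 - 2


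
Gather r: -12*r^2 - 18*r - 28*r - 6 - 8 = -12*r^2 - 46*r - 14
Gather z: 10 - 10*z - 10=-10*z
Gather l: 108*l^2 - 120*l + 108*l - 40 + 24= 108*l^2 - 12*l - 16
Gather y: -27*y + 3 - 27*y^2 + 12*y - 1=-27*y^2 - 15*y + 2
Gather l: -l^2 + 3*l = -l^2 + 3*l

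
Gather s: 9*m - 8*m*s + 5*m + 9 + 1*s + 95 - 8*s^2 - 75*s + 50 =14*m - 8*s^2 + s*(-8*m - 74) + 154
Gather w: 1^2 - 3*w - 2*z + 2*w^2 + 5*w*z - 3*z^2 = 2*w^2 + w*(5*z - 3) - 3*z^2 - 2*z + 1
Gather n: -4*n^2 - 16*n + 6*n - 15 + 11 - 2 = -4*n^2 - 10*n - 6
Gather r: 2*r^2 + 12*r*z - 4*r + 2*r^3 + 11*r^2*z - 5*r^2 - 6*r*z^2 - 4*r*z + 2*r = 2*r^3 + r^2*(11*z - 3) + r*(-6*z^2 + 8*z - 2)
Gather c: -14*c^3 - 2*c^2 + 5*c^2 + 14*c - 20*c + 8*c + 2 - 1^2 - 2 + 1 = -14*c^3 + 3*c^2 + 2*c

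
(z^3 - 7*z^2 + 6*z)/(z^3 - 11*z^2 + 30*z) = (z - 1)/(z - 5)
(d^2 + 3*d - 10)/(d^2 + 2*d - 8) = (d + 5)/(d + 4)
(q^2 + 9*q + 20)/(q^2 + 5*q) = (q + 4)/q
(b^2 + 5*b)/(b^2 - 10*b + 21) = b*(b + 5)/(b^2 - 10*b + 21)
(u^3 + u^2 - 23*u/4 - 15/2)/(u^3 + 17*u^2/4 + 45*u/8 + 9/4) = 2*(2*u - 5)/(4*u + 3)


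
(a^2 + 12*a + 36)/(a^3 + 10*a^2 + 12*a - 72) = 1/(a - 2)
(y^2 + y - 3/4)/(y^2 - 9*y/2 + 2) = (y + 3/2)/(y - 4)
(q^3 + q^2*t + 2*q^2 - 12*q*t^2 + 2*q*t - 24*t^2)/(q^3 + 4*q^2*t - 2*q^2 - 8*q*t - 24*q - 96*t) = (q^2 - 3*q*t + 2*q - 6*t)/(q^2 - 2*q - 24)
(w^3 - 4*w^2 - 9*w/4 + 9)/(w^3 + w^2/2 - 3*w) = (w^2 - 5*w/2 - 6)/(w*(w + 2))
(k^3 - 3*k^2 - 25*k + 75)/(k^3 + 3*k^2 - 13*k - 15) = (k - 5)/(k + 1)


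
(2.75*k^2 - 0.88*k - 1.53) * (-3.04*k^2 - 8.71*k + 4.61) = -8.36*k^4 - 21.2773*k^3 + 24.9935*k^2 + 9.2695*k - 7.0533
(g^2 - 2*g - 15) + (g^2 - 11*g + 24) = 2*g^2 - 13*g + 9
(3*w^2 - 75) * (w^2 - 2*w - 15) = 3*w^4 - 6*w^3 - 120*w^2 + 150*w + 1125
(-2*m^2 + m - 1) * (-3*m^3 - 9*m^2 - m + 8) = 6*m^5 + 15*m^4 - 4*m^3 - 8*m^2 + 9*m - 8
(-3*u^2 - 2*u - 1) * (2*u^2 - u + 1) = -6*u^4 - u^3 - 3*u^2 - u - 1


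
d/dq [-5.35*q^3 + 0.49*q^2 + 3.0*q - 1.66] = -16.05*q^2 + 0.98*q + 3.0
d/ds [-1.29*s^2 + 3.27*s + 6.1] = 3.27 - 2.58*s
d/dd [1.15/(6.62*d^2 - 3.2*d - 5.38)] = (3.68 - 15.226*d)/(-6.62*d^2 + 3.2*d + 5.38)^2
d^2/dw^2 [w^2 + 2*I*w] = 2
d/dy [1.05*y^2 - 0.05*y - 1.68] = 2.1*y - 0.05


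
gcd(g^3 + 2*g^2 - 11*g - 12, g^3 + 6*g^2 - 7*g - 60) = g^2 + g - 12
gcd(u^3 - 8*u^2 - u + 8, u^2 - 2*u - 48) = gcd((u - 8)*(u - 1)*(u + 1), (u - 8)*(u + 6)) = u - 8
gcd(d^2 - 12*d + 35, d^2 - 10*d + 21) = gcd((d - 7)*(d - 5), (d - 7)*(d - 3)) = d - 7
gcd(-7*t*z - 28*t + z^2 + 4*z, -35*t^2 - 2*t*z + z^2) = -7*t + z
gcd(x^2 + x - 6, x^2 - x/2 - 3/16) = 1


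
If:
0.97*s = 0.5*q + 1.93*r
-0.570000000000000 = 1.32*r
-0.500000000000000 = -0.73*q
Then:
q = 0.68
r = -0.43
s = -0.51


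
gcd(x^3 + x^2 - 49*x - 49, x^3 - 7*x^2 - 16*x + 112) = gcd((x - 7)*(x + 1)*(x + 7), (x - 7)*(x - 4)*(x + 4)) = x - 7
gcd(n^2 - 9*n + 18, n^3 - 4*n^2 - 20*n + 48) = n - 6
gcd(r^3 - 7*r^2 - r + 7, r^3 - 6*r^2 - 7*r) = r^2 - 6*r - 7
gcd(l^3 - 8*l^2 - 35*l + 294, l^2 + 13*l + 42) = l + 6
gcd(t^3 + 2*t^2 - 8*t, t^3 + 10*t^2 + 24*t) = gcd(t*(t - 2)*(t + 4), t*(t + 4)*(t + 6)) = t^2 + 4*t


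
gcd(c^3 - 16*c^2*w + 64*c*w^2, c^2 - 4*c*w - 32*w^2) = -c + 8*w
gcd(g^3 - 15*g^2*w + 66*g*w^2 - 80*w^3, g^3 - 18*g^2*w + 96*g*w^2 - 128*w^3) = g^2 - 10*g*w + 16*w^2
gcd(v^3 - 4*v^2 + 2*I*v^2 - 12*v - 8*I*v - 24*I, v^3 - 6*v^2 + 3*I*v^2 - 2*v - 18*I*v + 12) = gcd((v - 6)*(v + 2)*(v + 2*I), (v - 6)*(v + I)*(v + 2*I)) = v^2 + v*(-6 + 2*I) - 12*I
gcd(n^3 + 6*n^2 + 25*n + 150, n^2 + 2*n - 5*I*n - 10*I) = n - 5*I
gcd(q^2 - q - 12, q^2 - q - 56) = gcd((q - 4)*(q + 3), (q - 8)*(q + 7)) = 1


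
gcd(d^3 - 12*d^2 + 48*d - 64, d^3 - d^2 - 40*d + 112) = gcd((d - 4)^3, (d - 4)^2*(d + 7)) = d^2 - 8*d + 16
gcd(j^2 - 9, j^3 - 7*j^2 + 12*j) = j - 3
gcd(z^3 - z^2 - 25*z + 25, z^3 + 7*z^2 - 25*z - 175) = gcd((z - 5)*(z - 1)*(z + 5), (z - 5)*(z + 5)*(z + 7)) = z^2 - 25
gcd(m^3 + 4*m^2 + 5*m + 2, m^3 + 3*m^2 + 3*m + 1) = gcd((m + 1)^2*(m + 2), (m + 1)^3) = m^2 + 2*m + 1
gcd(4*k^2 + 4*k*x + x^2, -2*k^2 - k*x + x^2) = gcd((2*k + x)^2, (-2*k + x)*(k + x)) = 1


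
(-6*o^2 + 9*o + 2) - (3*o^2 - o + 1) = -9*o^2 + 10*o + 1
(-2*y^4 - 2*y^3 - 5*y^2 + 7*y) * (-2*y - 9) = 4*y^5 + 22*y^4 + 28*y^3 + 31*y^2 - 63*y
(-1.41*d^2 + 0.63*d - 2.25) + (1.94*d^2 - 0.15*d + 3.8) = 0.53*d^2 + 0.48*d + 1.55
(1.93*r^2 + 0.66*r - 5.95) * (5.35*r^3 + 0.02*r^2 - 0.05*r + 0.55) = 10.3255*r^5 + 3.5696*r^4 - 31.9158*r^3 + 0.9095*r^2 + 0.6605*r - 3.2725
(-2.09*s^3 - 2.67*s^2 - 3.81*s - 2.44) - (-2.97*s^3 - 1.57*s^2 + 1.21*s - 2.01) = 0.88*s^3 - 1.1*s^2 - 5.02*s - 0.43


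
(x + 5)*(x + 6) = x^2 + 11*x + 30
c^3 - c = c*(c - 1)*(c + 1)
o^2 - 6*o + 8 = (o - 4)*(o - 2)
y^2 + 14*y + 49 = (y + 7)^2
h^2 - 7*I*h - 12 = (h - 4*I)*(h - 3*I)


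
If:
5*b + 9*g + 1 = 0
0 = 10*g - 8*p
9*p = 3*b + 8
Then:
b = -1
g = 4/9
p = 5/9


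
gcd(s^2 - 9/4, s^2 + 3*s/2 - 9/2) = s - 3/2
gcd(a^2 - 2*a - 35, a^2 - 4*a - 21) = a - 7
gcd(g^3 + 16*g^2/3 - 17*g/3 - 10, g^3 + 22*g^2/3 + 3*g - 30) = g^2 + 13*g/3 - 10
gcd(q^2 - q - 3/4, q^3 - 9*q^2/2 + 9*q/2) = q - 3/2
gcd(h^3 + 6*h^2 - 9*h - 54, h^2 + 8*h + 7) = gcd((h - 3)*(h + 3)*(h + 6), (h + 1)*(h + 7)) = 1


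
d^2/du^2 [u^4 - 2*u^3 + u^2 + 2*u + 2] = 12*u^2 - 12*u + 2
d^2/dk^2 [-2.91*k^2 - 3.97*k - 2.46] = -5.82000000000000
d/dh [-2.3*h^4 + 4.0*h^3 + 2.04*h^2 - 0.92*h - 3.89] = -9.2*h^3 + 12.0*h^2 + 4.08*h - 0.92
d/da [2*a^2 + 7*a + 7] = 4*a + 7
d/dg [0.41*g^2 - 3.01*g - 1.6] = 0.82*g - 3.01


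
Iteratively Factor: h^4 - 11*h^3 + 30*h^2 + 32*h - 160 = (h + 2)*(h^3 - 13*h^2 + 56*h - 80) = (h - 4)*(h + 2)*(h^2 - 9*h + 20) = (h - 4)^2*(h + 2)*(h - 5)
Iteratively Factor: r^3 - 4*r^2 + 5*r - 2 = (r - 1)*(r^2 - 3*r + 2) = (r - 1)^2*(r - 2)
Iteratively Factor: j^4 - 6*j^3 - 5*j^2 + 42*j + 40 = (j - 5)*(j^3 - j^2 - 10*j - 8) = (j - 5)*(j + 2)*(j^2 - 3*j - 4) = (j - 5)*(j + 1)*(j + 2)*(j - 4)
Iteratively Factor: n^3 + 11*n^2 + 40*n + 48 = (n + 3)*(n^2 + 8*n + 16) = (n + 3)*(n + 4)*(n + 4)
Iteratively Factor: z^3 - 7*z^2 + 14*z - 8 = (z - 2)*(z^2 - 5*z + 4) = (z - 2)*(z - 1)*(z - 4)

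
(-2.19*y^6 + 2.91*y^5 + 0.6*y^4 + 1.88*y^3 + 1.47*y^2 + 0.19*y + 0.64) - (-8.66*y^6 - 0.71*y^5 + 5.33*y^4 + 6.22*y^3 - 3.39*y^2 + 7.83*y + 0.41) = 6.47*y^6 + 3.62*y^5 - 4.73*y^4 - 4.34*y^3 + 4.86*y^2 - 7.64*y + 0.23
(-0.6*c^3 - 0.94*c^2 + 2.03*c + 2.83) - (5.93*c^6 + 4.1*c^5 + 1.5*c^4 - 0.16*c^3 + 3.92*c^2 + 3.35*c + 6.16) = -5.93*c^6 - 4.1*c^5 - 1.5*c^4 - 0.44*c^3 - 4.86*c^2 - 1.32*c - 3.33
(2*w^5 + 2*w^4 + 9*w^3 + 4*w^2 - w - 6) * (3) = 6*w^5 + 6*w^4 + 27*w^3 + 12*w^2 - 3*w - 18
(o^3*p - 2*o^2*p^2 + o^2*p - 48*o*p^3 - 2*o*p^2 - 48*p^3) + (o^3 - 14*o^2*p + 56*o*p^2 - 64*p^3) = o^3*p + o^3 - 2*o^2*p^2 - 13*o^2*p - 48*o*p^3 + 54*o*p^2 - 112*p^3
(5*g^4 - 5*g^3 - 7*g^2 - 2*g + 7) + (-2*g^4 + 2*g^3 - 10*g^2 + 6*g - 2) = 3*g^4 - 3*g^3 - 17*g^2 + 4*g + 5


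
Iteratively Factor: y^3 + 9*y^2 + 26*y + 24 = (y + 2)*(y^2 + 7*y + 12) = (y + 2)*(y + 3)*(y + 4)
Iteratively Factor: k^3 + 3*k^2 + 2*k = (k + 1)*(k^2 + 2*k) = (k + 1)*(k + 2)*(k)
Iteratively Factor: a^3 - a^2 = (a)*(a^2 - a) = a*(a - 1)*(a)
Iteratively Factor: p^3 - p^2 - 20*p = (p - 5)*(p^2 + 4*p) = (p - 5)*(p + 4)*(p)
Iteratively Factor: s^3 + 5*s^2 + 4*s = (s + 4)*(s^2 + s) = (s + 1)*(s + 4)*(s)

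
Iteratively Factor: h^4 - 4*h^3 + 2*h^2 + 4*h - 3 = (h - 3)*(h^3 - h^2 - h + 1) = (h - 3)*(h + 1)*(h^2 - 2*h + 1) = (h - 3)*(h - 1)*(h + 1)*(h - 1)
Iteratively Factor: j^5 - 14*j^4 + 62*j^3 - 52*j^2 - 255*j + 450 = (j - 3)*(j^4 - 11*j^3 + 29*j^2 + 35*j - 150) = (j - 3)*(j + 2)*(j^3 - 13*j^2 + 55*j - 75) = (j - 5)*(j - 3)*(j + 2)*(j^2 - 8*j + 15) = (j - 5)*(j - 3)^2*(j + 2)*(j - 5)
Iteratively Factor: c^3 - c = (c + 1)*(c^2 - c) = (c - 1)*(c + 1)*(c)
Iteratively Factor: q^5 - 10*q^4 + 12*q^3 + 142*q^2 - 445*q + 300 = (q - 3)*(q^4 - 7*q^3 - 9*q^2 + 115*q - 100) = (q - 5)*(q - 3)*(q^3 - 2*q^2 - 19*q + 20) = (q - 5)^2*(q - 3)*(q^2 + 3*q - 4) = (q - 5)^2*(q - 3)*(q + 4)*(q - 1)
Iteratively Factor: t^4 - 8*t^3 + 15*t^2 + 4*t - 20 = (t - 5)*(t^3 - 3*t^2 + 4) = (t - 5)*(t - 2)*(t^2 - t - 2) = (t - 5)*(t - 2)^2*(t + 1)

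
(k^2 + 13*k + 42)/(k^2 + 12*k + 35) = (k + 6)/(k + 5)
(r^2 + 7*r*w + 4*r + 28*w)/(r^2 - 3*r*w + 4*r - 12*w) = (r + 7*w)/(r - 3*w)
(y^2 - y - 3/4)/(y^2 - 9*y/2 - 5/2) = (y - 3/2)/(y - 5)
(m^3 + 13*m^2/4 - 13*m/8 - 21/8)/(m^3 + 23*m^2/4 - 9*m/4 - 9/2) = (m + 7/2)/(m + 6)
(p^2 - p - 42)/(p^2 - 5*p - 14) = (p + 6)/(p + 2)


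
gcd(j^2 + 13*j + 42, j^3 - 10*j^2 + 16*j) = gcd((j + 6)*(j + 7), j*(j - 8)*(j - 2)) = 1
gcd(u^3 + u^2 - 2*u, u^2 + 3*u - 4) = u - 1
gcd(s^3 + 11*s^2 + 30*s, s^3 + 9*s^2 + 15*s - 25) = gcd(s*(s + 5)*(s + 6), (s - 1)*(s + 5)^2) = s + 5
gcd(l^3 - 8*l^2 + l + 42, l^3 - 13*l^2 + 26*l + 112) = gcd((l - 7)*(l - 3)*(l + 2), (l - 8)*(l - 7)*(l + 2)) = l^2 - 5*l - 14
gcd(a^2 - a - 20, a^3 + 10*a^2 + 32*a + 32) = a + 4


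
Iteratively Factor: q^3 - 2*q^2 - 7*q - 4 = (q + 1)*(q^2 - 3*q - 4) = (q - 4)*(q + 1)*(q + 1)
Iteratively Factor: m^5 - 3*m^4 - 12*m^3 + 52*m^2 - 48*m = (m - 3)*(m^4 - 12*m^2 + 16*m) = m*(m - 3)*(m^3 - 12*m + 16) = m*(m - 3)*(m - 2)*(m^2 + 2*m - 8) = m*(m - 3)*(m - 2)^2*(m + 4)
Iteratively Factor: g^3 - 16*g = (g)*(g^2 - 16) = g*(g - 4)*(g + 4)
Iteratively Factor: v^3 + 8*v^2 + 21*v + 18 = (v + 2)*(v^2 + 6*v + 9) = (v + 2)*(v + 3)*(v + 3)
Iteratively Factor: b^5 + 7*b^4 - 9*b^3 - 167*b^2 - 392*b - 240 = (b + 1)*(b^4 + 6*b^3 - 15*b^2 - 152*b - 240) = (b + 1)*(b + 4)*(b^3 + 2*b^2 - 23*b - 60) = (b + 1)*(b + 4)^2*(b^2 - 2*b - 15) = (b + 1)*(b + 3)*(b + 4)^2*(b - 5)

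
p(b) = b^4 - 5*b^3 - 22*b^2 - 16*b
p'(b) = 4*b^3 - 15*b^2 - 44*b - 16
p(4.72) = -595.09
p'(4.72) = -137.24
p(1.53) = -88.41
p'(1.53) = -104.11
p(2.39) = -199.54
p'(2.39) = -152.23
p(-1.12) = -1.08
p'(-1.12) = 8.84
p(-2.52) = 20.95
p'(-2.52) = -64.39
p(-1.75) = -3.20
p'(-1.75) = -6.38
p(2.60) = -232.50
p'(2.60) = -161.50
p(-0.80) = 1.69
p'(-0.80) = 7.55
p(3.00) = -300.00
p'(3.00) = -175.00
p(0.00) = 0.00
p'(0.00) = -16.00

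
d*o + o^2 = o*(d + o)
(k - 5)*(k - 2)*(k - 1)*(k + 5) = k^4 - 3*k^3 - 23*k^2 + 75*k - 50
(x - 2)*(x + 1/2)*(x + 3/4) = x^3 - 3*x^2/4 - 17*x/8 - 3/4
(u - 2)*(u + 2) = u^2 - 4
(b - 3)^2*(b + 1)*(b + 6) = b^4 + b^3 - 27*b^2 + 27*b + 54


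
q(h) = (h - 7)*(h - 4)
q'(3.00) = -5.00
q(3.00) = 4.00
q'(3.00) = -5.00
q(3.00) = 4.00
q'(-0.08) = -11.16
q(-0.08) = 28.89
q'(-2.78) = -16.56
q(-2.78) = 66.31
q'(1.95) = -7.10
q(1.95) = 10.35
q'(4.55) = -1.90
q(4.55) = -1.35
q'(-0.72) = -12.44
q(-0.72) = 36.44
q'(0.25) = -10.50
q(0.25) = 25.31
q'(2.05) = -6.90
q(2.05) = 9.65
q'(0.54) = -9.92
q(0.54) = 22.35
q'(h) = 2*h - 11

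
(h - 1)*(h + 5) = h^2 + 4*h - 5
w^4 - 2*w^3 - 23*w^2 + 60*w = w*(w - 4)*(w - 3)*(w + 5)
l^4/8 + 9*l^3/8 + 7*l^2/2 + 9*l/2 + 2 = (l/4 + 1/2)*(l/2 + 1/2)*(l + 2)*(l + 4)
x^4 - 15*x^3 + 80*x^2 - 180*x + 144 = (x - 6)*(x - 4)*(x - 3)*(x - 2)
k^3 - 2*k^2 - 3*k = k*(k - 3)*(k + 1)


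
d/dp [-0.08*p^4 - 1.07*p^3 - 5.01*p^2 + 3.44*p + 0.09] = -0.32*p^3 - 3.21*p^2 - 10.02*p + 3.44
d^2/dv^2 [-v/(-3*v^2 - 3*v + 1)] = 6*(3*v*(2*v + 1)^2 - (3*v + 1)*(3*v^2 + 3*v - 1))/(3*v^2 + 3*v - 1)^3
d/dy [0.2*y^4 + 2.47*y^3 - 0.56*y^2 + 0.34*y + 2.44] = 0.8*y^3 + 7.41*y^2 - 1.12*y + 0.34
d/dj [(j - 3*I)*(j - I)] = 2*j - 4*I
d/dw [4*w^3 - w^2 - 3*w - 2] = 12*w^2 - 2*w - 3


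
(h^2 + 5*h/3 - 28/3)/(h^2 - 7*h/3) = (h + 4)/h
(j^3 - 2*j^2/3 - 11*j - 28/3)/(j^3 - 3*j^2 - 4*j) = (j + 7/3)/j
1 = 1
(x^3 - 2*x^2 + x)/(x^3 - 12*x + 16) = x*(x^2 - 2*x + 1)/(x^3 - 12*x + 16)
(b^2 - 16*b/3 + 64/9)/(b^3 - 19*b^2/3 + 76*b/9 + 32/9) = (3*b - 8)/(3*b^2 - 11*b - 4)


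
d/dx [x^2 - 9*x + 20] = 2*x - 9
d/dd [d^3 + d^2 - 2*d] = 3*d^2 + 2*d - 2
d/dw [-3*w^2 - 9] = -6*w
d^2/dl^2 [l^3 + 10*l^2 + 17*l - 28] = 6*l + 20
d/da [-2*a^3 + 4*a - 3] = 4 - 6*a^2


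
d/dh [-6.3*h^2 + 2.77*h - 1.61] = 2.77 - 12.6*h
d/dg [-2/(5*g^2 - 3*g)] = 2*(10*g - 3)/(g^2*(5*g - 3)^2)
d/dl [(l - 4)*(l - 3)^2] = (l - 3)*(3*l - 11)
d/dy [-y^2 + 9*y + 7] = 9 - 2*y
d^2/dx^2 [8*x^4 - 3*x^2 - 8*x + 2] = 96*x^2 - 6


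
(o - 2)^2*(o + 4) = o^3 - 12*o + 16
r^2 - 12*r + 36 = (r - 6)^2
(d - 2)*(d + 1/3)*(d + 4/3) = d^3 - d^2/3 - 26*d/9 - 8/9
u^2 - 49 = (u - 7)*(u + 7)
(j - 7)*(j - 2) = j^2 - 9*j + 14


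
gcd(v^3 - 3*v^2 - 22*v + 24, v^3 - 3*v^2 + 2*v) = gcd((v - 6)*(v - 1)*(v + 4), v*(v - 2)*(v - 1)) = v - 1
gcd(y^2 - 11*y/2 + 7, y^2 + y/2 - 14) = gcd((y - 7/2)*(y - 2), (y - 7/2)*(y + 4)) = y - 7/2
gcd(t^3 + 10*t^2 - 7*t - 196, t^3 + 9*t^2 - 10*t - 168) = t^2 + 3*t - 28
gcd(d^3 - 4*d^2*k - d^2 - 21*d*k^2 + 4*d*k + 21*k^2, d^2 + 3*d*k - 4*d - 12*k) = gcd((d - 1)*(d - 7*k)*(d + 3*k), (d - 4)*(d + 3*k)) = d + 3*k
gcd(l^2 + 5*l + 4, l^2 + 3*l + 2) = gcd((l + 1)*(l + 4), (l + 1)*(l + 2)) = l + 1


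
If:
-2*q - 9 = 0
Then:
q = -9/2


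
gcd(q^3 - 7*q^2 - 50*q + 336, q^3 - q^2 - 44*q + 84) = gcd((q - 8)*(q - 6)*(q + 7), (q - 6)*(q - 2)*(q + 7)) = q^2 + q - 42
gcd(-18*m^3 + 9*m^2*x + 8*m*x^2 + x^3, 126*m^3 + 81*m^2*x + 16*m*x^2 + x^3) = 18*m^2 + 9*m*x + x^2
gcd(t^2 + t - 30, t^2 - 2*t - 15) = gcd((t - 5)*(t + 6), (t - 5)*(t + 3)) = t - 5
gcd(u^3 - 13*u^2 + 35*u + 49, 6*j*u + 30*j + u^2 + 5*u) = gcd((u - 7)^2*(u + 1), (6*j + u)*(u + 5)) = 1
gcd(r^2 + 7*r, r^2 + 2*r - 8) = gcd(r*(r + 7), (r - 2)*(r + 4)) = 1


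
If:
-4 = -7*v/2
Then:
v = 8/7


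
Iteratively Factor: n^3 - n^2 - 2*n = (n + 1)*(n^2 - 2*n) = n*(n + 1)*(n - 2)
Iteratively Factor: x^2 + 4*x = (x)*(x + 4)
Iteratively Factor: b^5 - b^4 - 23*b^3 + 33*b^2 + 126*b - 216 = (b - 3)*(b^4 + 2*b^3 - 17*b^2 - 18*b + 72) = (b - 3)*(b + 4)*(b^3 - 2*b^2 - 9*b + 18) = (b - 3)^2*(b + 4)*(b^2 + b - 6) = (b - 3)^2*(b - 2)*(b + 4)*(b + 3)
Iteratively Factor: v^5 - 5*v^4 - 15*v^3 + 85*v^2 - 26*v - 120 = (v - 5)*(v^4 - 15*v^2 + 10*v + 24) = (v - 5)*(v - 3)*(v^3 + 3*v^2 - 6*v - 8) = (v - 5)*(v - 3)*(v + 1)*(v^2 + 2*v - 8) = (v - 5)*(v - 3)*(v + 1)*(v + 4)*(v - 2)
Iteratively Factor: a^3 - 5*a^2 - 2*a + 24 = (a - 3)*(a^2 - 2*a - 8) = (a - 4)*(a - 3)*(a + 2)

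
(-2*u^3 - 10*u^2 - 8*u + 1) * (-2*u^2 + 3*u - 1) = 4*u^5 + 14*u^4 - 12*u^3 - 16*u^2 + 11*u - 1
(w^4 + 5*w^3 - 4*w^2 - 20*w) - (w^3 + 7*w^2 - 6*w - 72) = w^4 + 4*w^3 - 11*w^2 - 14*w + 72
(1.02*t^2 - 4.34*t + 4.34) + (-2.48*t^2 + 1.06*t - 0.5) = -1.46*t^2 - 3.28*t + 3.84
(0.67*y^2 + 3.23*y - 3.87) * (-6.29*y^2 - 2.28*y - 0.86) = -4.2143*y^4 - 21.8443*y^3 + 16.4017*y^2 + 6.0458*y + 3.3282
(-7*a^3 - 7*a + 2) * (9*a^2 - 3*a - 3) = -63*a^5 + 21*a^4 - 42*a^3 + 39*a^2 + 15*a - 6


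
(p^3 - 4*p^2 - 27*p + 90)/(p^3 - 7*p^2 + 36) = (p + 5)/(p + 2)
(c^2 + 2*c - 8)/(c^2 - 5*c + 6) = (c + 4)/(c - 3)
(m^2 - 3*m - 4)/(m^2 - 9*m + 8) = (m^2 - 3*m - 4)/(m^2 - 9*m + 8)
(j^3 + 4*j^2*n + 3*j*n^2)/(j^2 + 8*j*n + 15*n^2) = j*(j + n)/(j + 5*n)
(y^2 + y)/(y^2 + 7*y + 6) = y/(y + 6)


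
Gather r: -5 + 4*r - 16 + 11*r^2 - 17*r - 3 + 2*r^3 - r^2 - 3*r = 2*r^3 + 10*r^2 - 16*r - 24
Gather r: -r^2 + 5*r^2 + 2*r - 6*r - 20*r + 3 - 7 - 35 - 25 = 4*r^2 - 24*r - 64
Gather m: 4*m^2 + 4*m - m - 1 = 4*m^2 + 3*m - 1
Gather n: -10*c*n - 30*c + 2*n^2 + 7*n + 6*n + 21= -30*c + 2*n^2 + n*(13 - 10*c) + 21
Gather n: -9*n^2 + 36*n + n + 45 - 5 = -9*n^2 + 37*n + 40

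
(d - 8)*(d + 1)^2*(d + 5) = d^4 - d^3 - 45*d^2 - 83*d - 40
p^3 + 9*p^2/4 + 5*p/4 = p*(p + 1)*(p + 5/4)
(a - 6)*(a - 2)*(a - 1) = a^3 - 9*a^2 + 20*a - 12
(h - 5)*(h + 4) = h^2 - h - 20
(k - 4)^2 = k^2 - 8*k + 16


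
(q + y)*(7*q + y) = 7*q^2 + 8*q*y + y^2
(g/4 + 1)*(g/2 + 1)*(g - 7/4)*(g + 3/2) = g^4/8 + 23*g^3/32 + 31*g^2/64 - 71*g/32 - 21/8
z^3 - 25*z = z*(z - 5)*(z + 5)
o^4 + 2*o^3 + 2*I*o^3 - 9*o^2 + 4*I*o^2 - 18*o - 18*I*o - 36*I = (o - 3)*(o + 2)*(o + 3)*(o + 2*I)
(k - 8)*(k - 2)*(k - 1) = k^3 - 11*k^2 + 26*k - 16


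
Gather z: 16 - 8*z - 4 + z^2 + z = z^2 - 7*z + 12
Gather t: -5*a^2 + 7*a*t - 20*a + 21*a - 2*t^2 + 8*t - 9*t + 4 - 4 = -5*a^2 + a - 2*t^2 + t*(7*a - 1)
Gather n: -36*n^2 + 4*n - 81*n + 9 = -36*n^2 - 77*n + 9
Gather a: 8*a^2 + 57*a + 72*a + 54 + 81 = 8*a^2 + 129*a + 135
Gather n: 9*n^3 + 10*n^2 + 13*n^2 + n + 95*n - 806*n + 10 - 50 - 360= 9*n^3 + 23*n^2 - 710*n - 400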